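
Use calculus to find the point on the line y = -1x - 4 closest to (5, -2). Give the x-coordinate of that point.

Minimize D(x)^2 = (x - 5)^2 + (-x - 2)^2.
d/dx[D^2] = 2(x - 5) + 2·(-1)·(-x - 2) = 0 ⇒ x = 3/2.
Then y = -11/2 and the distance is √(49/2) ≈ 4.9497.

3/2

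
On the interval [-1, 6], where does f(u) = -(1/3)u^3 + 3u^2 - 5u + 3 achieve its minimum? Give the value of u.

1

Differentiating, f'(u) = -u^2 + 6u - 5; which vanishes at u = 1 and u = 5.
Evaluating at the critical points and endpoints: f(-1) = 34/3; f(1) = 2/3; f(5) = 34/3; f(6) = 9.
Hence the absolute minimum is 2/3 at u = 1.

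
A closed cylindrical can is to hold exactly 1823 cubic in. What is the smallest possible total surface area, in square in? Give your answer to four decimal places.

826.1121

With radius r and height h, πr²h = 1823 so h = 1823/(πr²), and S(r) = 2πr² + 2πrh = 2πr² + 2·1823/r.
S'(r) = 4πr − 2·1823/r² = 0 ⇒ r³ = 1823/(2π), so r ≈ 6.6202 and h = 2r ≈ 13.2403.
S''(r) = 4π + 4·1823/r³ > 0, so this is the minimum; S ≈ 826.1121.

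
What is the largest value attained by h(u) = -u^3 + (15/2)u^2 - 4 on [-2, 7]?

117/2

h'(u) = -3u^2 + 15u, which vanishes at u = 0 and u = 5.
Compare values at every candidate in [-2, 7]: h(-2) = 34, h(0) = -4, h(5) = 117/2, h(7) = 41/2.
Hence the absolute maximum is 117/2 at u = 5.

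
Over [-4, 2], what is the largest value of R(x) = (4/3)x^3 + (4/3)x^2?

Differentiating, R'(x) = 4x^2 + (8/3)x; which vanishes at x = -2/3 and x = 0.
Compare values at every candidate in [-4, 2]: R(-4) = -64,  R(-2/3) = 16/81,  R(0) = 0,  R(2) = 16.
So the maximum is R(2) = 16.

16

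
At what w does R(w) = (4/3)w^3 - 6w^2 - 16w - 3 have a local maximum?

R'(w) = 4w^2 - 12w - 16. Setting R'(w) = 0 gives w ∈ {-1, 4}.
Since R''(w) = 8w - 12, we get R''(-1) = -20 < 0 ⇒ local maximum; R''(4) = 20 > 0 ⇒ local minimum.
Thus R has its local maximum at w = -1, with value 17/3.

-1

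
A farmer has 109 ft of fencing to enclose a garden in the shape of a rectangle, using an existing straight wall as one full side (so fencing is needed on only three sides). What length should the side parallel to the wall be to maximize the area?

Let the sides perpendicular to the wall have length x and the parallel side y, so 2x + y = 109 and the area is A = xy = x(109 − 2x).
A'(x) = 109 − 4x = 0 gives x = 109/4, and A''(x) = −4 < 0 confirms a maximum.
Then y = 109 − 2·109/4 = 109/2 and A = 11881/8.

109/2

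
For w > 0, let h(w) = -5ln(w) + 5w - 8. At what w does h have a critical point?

h'(w) = -5/w + 5 = 0 gives w = 1.
h''(w) = 5/w², which is positive for w > 0, so this is a local minimum.
h(1) = -5·ln(1) + 5 - 8 ≈ -3.0000.

1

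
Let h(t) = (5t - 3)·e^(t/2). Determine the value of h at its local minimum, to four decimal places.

-4.9659

h'(t) = 5·e^(t/2) + (5t - 3)·(1/2)·e^(t/2) = ((5/2)t + 7/2)·e^(t/2). Since e^(t/2) > 0, the only critical point is t = -7/5.
h''(-7/5) has the same sign as 5/2 > 0, so this is a local minimum.
h(-7/5) = (-10)·e^(-7/10) ≈ -4.9659.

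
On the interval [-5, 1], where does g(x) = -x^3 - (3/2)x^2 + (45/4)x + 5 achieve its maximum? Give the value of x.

g'(x) = -3x^2 - 3x + 45/4, whose only zero in [-5, 1] is x = -5/2.
Compare values at every candidate in [-5, 1]: g(-5) = 145/4, g(-5/2) = -135/8, g(1) = 55/4.
The maximum over the interval is 145/4, attained at x = -5.

-5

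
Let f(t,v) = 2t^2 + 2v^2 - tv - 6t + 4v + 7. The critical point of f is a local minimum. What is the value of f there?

∂f/∂t = 4t - v - 6 = 0 and ∂f/∂v = -t + 4v + 4 = 0, so (t, v) = (4/3, -2/3).
The Hessian has f_{tt} = 4, f_{vv} = 4, f_{tv} = -1, giving D = 15 > 0 with f_{tt} > 0, so the point is a local minimum.
f(4/3, -2/3) = 5/3.

5/3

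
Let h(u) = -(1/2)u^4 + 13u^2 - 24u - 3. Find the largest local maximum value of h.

Critical points: h'(u) = -2u^3 + 26u - 24 vanishes at u = -4, 1, 3.
h''(u) = -6u^2 + 26. h''(-4) = -70 < 0 ⇒ local maximum; h''(1) = 20 > 0 ⇒ local minimum; h''(3) = -28 < 0 ⇒ local maximum.
Thus h has its largest local maximum at u = -4, with value 173.

173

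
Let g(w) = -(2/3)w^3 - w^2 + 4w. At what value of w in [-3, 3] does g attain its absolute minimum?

3

g'(w) = -2w^2 - 2w + 4, which vanishes at w = -2 and w = 1.
Compare values at every candidate in [-3, 3]: g(-3) = -3, g(-2) = -20/3, g(1) = 7/3, g(3) = -15.
The minimum over the interval is -15, attained at w = 3.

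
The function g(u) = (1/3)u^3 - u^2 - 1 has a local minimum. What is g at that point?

-7/3

Critical points: g'(u) = u^2 - 2u vanishes at u = 0, 2.
Second-derivative test with g''(u) = 2u - 2: g''(0) = -2 < 0 ⇒ local maximum; g''(2) = 2 > 0 ⇒ local minimum.
Thus g has its local minimum at u = 2, with value -7/3.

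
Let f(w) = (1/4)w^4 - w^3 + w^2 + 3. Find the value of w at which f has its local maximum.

Critical points: f'(w) = w^3 - 3w^2 + 2w vanishes at w = 0, 1, 2.
f''(w) = 3w^2 - 6w + 2. f''(0) = 2 > 0 ⇒ local minimum; f''(1) = -1 < 0 ⇒ local maximum; f''(2) = 2 > 0 ⇒ local minimum.
So the local maximum value is f(1) = 13/4.

1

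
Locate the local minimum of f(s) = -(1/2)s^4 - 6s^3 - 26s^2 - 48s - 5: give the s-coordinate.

-3

f'(s) = -2s^3 - 18s^2 - 52s - 48 = 0 at s = -4, -3, -2.
Second-derivative test with f''(s) = -6s^2 - 36s - 52: f''(-4) = -4 < 0 ⇒ local maximum; f''(-3) = 2 > 0 ⇒ local minimum; f''(-2) = -4 < 0 ⇒ local maximum.
Thus f has its local minimum at s = -3, with value 53/2.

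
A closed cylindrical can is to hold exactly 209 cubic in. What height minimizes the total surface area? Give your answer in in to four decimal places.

6.4321

With radius r and height h, πr²h = 209 so h = 209/(πr²), and S(r) = 2πr² + 2πrh = 2πr² + 2·209/r.
S'(r) = 4πr − 2·209/r² = 0 ⇒ r³ = 209/(2π), so r ≈ 3.2160 and h = 2r ≈ 6.4321.
S''(r) = 4π + 4·209/r³ > 0, so this is the minimum; S ≈ 194.9599.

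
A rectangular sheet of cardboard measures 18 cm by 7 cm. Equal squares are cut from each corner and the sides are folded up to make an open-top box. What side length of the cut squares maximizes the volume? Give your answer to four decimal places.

With cut size x, the volume is V(x) = x(18 − 2x)(7 − 2x) for 0 < x < 3.5.
V'(x) = 12x^2 − 100x + 126. Setting V'(x) = 0 gives x ≈ 1.5473 (the root in (0, 3.5)).
V''(x) = 24x − 100 is negative there, so this is the maximum; V ≈ 90.0707.

1.5473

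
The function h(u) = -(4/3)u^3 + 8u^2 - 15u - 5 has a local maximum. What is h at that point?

Critical points: h'(u) = -4u^2 + 16u - 15 vanishes at u = 3/2, 5/2.
Since h''(u) = -8u + 16, we get h''(3/2) = 4 > 0 ⇒ local minimum; h''(5/2) = -4 < 0 ⇒ local maximum.
The local maximum is h(5/2) = -40/3.

-40/3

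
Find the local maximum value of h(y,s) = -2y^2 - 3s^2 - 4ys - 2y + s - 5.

-9/4

∂h/∂y = -4y - 4s - 2 = 0 and ∂h/∂s = -4y - 6s + 1 = 0, so (y, s) = (-2, 3/2).
The Hessian has h_{yy} = -4, h_{ss} = -6, h_{ys} = -4, giving D = 8 > 0 with h_{yy} < 0, so the point is a local maximum.
h(-2, 3/2) = -9/4.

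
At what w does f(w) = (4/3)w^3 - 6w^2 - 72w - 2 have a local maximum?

f'(w) = 4w^2 - 12w - 72 = 0 at w = -3, 6.
Second-derivative test with f''(w) = 8w - 12: f''(-3) = -36 < 0 ⇒ local maximum; f''(6) = 36 > 0 ⇒ local minimum.
The local maximum is f(-3) = 124.

-3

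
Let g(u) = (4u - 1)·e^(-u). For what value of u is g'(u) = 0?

By the product rule, g'(u) = (-4u + 5)·e^(-u). Since e^(-u) > 0, the only critical point is u = 5/4.
g''(5/4) has the same sign as -4 < 0, so this is a local maximum.
g(5/4) = (4)·e^(-5/4) ≈ 1.1460.

5/4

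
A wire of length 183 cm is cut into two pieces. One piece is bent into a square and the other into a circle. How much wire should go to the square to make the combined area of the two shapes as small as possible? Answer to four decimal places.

102.4981

Let x be the length used for the square. Square side x/4; circle radius (183−x)/(2π).
A(x) = (x/4)² + π·((183−x)/(2π))² = x²/16 + (183−x)²/(4π) for 0 ≤ x ≤ 183. A'(x) = x/8 − (183−x)/(2π) = 0 gives x = 4·183/(π+4) ≈ 102.4981.
A'' = 1/8 + 1/(2π) > 0, so this gives the minimum combined area; x ≈ 102.4981 cm to the square.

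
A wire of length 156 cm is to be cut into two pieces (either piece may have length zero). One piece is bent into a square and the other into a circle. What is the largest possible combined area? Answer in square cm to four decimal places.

Let x be the length used for the square. Square side x/4; circle radius (156−x)/(2π).
A(x) = (x/4)² + π·((156−x)/(2π))² = x²/16 + (156−x)²/(4π) for 0 ≤ x ≤ 156. A'(x) = x/8 − (156−x)/(2π) = 0 gives x = 4·156/(π+4) ≈ 87.3755.
A'' > 0, so the interior critical point is a minimum; the maximum is at an endpoint. A(0) = 1936.5973 and A(156) = 1521.0000, so the largest area is 1936.5973.

1936.5973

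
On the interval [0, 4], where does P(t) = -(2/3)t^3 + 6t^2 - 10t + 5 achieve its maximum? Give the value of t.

4

P'(t) = -2t^2 + 12t - 10, whose only zero in [0, 4] is t = 1.
Candidates: P(0) = 5, P(1) = 1/3, P(4) = 55/3.
Hence the absolute maximum is 55/3 at t = 4.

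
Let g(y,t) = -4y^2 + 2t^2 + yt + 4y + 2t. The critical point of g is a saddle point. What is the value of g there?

∂g/∂y = -8y + t + 4 = 0 and ∂g/∂t = y + 4t + 2 = 0, so (y, t) = (14/33, -20/33).
The Hessian has g_{yy} = -8, g_{tt} = 4, g_{yt} = 1, giving D = -33 < 0, so the point is a saddle point.
g(14/33, -20/33) = 8/33.

8/33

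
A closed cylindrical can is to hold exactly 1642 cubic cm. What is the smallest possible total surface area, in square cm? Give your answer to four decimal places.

770.4834

With radius r and height h, πr²h = 1642 so h = 1642/(πr²), and S(r) = 2πr² + 2πrh = 2πr² + 2·1642/r.
S'(r) = 4πr − 2·1642/r² = 0 ⇒ r³ = 1642/(2π), so r ≈ 6.3934 and h = 2r ≈ 12.7868.
S''(r) = 4π + 4·1642/r³ > 0, so this is the minimum; S ≈ 770.4834.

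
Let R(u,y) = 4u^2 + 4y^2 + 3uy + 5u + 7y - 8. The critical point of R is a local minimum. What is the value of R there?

∂R/∂u = 8u + 3y + 5 = 0 and ∂R/∂y = 3u + 8y + 7 = 0, so (u, y) = (-19/55, -41/55).
The Hessian has R_{uu} = 8, R_{yy} = 8, R_{uy} = 3, giving D = 55 > 0 with R_{uu} > 0, so the point is a local minimum.
R(-19/55, -41/55) = -631/55.

-631/55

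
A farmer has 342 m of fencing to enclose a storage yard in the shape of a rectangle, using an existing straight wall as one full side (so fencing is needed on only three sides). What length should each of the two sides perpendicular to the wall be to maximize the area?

Let the sides perpendicular to the wall have length x and the parallel side y, so 2x + y = 342 and the area is A = xy = x(342 − 2x).
A'(x) = 342 − 4x = 0 gives x = 171/2, and A''(x) = −4 < 0 confirms a maximum.
Then y = 342 − 2·171/2 = 171 and A = 29241/2.

171/2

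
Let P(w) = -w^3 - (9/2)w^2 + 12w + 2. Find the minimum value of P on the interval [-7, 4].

Differentiating, P'(w) = -3w^2 - 9w + 12; which vanishes at w = -4 and w = 1.
Candidates: P(-7) = 81/2, P(-4) = -54, P(1) = 17/2, P(4) = -86.
The minimum over the interval is -86, attained at w = 4.

-86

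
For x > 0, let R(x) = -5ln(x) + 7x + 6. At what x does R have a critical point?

R'(x) = -5/x + 7 = 0 gives x = 5/7.
R''(x) = 5/x², which is positive for x > 0, so this is a local minimum.
R(5/7) = -5·ln(5/7) + 5 + 6 ≈ 12.6824.

5/7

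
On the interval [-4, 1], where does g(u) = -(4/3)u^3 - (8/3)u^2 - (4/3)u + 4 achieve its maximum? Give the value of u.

g'(u) = -4u^2 - (16/3)u - 4/3, which vanishes at u = -1 and u = -1/3.
Evaluating at the critical points and endpoints: g(-4) = 52,  g(-1) = 4,  g(-1/3) = 340/81,  g(1) = -4/3.
The maximum over the interval is 52, attained at u = -4.

-4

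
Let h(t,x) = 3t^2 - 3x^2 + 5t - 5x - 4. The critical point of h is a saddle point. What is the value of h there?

∂h/∂t = 6t + 5 = 0 and ∂h/∂x = -6x - 5 = 0, so (t, x) = (-5/6, -5/6).
The Hessian has h_{tt} = 6, h_{xx} = -6, h_{tx} = 0, giving D = -36 < 0, so the point is a saddle point.
h(-5/6, -5/6) = -4.

-4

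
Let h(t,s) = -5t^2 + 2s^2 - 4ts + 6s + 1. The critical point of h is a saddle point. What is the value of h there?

∂h/∂t = -10t - 4s = 0 and ∂h/∂s = -4t + 4s + 6 = 0, so (t, s) = (3/7, -15/14).
The Hessian has h_{tt} = -10, h_{ss} = 4, h_{ts} = -4, giving D = -56 < 0, so the point is a saddle point.
h(3/7, -15/14) = -31/14.

-31/14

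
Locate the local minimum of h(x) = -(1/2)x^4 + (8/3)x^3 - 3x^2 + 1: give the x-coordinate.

Critical points: h'(x) = -2x^3 + 8x^2 - 6x vanishes at x = 0, 1, 3.
Second-derivative test with h''(x) = -6x^2 + 16x - 6: h''(0) = -6 < 0 ⇒ local maximum; h''(1) = 4 > 0 ⇒ local minimum; h''(3) = -12 < 0 ⇒ local maximum.
The local minimum is h(1) = 1/6.

1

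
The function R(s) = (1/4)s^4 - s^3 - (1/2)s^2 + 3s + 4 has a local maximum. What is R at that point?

23/4

Critical points: R'(s) = s^3 - 3s^2 - s + 3 vanishes at s = -1, 1, 3.
Since R''(s) = 3s^2 - 6s - 1, we get R''(-1) = 8 > 0 ⇒ local minimum; R''(1) = -4 < 0 ⇒ local maximum; R''(3) = 8 > 0 ⇒ local minimum.
Thus R has its local maximum at s = 1, with value 23/4.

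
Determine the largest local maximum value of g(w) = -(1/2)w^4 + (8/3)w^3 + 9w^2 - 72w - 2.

Critical points: g'(w) = -2w^3 + 8w^2 + 18w - 72 vanishes at w = -3, 3, 4.
g''(w) = -6w^2 + 16w + 18. g''(-3) = -84 < 0 ⇒ local maximum; g''(3) = 12 > 0 ⇒ local minimum; g''(4) = -14 < 0 ⇒ local maximum.
The largest local maximum is g(-3) = 365/2.

365/2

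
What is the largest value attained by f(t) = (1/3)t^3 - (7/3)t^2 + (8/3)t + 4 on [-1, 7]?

68/3

Differentiating, f'(t) = t^2 - (14/3)t + 8/3; which vanishes at t = 2/3 and t = 4.
Compare values at every candidate in [-1, 7]: f(-1) = -4/3; f(2/3) = 392/81; f(4) = -4/3; f(7) = 68/3.
So the maximum is f(7) = 68/3.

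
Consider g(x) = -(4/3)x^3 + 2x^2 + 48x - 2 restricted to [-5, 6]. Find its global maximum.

410/3

Differentiating, g'(x) = -4x^2 + 4x + 48; which vanishes at x = -3 and x = 4.
Candidates: g(-5) = -76/3,  g(-3) = -92,  g(4) = 410/3,  g(6) = 70.
So the maximum is g(4) = 410/3.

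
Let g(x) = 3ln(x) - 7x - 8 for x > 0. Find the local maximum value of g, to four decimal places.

-13.5419

g'(x) = 3/x − 7 = 0 gives x = 3/7.
g''(x) = -3/x², which is negative for x > 0, so this is a local maximum.
g(3/7) = 3·ln(3/7) - 3 - 8 ≈ -13.5419.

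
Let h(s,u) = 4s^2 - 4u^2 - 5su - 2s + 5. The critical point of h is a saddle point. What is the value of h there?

429/89

∂h/∂s = 8s - 5u - 2 = 0 and ∂h/∂u = -5s - 8u = 0, so (s, u) = (16/89, -10/89).
The Hessian has h_{ss} = 8, h_{uu} = -8, h_{su} = -5, giving D = -89 < 0, so the point is a saddle point.
h(16/89, -10/89) = 429/89.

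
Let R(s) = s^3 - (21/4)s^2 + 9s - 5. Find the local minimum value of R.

0

Critical points: R'(s) = 3s^2 - (21/2)s + 9 vanishes at s = 3/2, 2.
R''(s) = 6s - 21/2. R''(3/2) = -3/2 < 0 ⇒ local maximum; R''(2) = 3/2 > 0 ⇒ local minimum.
Thus R has its local minimum at s = 2, with value 0.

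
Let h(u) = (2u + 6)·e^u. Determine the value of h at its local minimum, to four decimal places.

-0.0366

h'(u) = 2·e^u + (2u + 6)·1·e^u = (2u + 8)·e^u. Since e^u > 0, the only critical point is u = -4.
h''(-4) has the same sign as 2 > 0, so this is a local minimum.
h(-4) = (-2)·e^(-4) ≈ -0.0366.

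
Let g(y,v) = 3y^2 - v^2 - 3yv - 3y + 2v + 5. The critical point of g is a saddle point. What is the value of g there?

30/7

∂g/∂y = 6y - 3v - 3 = 0 and ∂g/∂v = -3y - 2v + 2 = 0, so (y, v) = (4/7, 1/7).
The Hessian has g_{yy} = 6, g_{vv} = -2, g_{yv} = -3, giving D = -21 < 0, so the point is a saddle point.
g(4/7, 1/7) = 30/7.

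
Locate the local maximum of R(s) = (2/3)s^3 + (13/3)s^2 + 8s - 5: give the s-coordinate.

R'(s) = 2s^2 + (26/3)s + 8. Setting R'(s) = 0 gives s ∈ {-3, -4/3}.
Since R''(s) = 4s + 26/3, we get R''(-3) = -10/3 < 0 ⇒ local maximum; R''(-4/3) = 10/3 > 0 ⇒ local minimum.
Thus R has its local maximum at s = -3, with value -8.

-3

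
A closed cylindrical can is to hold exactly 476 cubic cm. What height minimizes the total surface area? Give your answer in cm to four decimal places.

With radius r and height h, πr²h = 476 so h = 476/(πr²), and S(r) = 2πr² + 2πrh = 2πr² + 2·476/r.
S'(r) = 4πr − 2·476/r² = 0 ⇒ r³ = 476/(2π), so r ≈ 4.2313 and h = 2r ≈ 8.4626.
S''(r) = 4π + 4·476/r³ > 0, so this is the minimum; S ≈ 337.4835.

8.4626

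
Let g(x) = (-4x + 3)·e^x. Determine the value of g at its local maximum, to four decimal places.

3.1152

By the product rule, g'(x) = (-4x - 1)·e^x. Since e^x > 0, the only critical point is x = -1/4.
g''(-1/4) has the same sign as -4 < 0, so this is a local maximum.
g(-1/4) = (4)·e^(-1/4) ≈ 3.1152.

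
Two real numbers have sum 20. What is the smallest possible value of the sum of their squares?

200

With a + b = 20, a^2 + b^2 = a^2 + (20 − a)^2.
The derivative 2a − 2(20 − a) = 4a − 40 vanishes at a = 10; second derivative 4 > 0, a minimum.
The minimum is 2·(10)^2 = 200.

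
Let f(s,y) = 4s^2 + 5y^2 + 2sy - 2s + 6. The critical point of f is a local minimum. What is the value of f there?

109/19

∂f/∂s = 8s + 2y - 2 = 0 and ∂f/∂y = 2s + 10y = 0, so (s, y) = (5/19, -1/19).
The Hessian has f_{ss} = 8, f_{yy} = 10, f_{sy} = 2, giving D = 76 > 0 with f_{ss} > 0, so the point is a local minimum.
f(5/19, -1/19) = 109/19.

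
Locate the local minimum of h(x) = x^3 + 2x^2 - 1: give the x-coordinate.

h'(x) = 3x^2 + 4x = 0 at x = -4/3, 0.
h''(x) = 6x + 4. h''(-4/3) = -4 < 0 ⇒ local maximum; h''(0) = 4 > 0 ⇒ local minimum.
So the local minimum value is h(0) = -1.

0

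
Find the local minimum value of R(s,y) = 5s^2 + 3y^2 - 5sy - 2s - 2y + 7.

∂R/∂s = 10s - 5y - 2 = 0 and ∂R/∂y = -5s + 6y - 2 = 0, so (s, y) = (22/35, 6/7).
The Hessian has R_{ss} = 10, R_{yy} = 6, R_{sy} = -5, giving D = 35 > 0 with R_{ss} > 0, so the point is a local minimum.
R(22/35, 6/7) = 193/35.

193/35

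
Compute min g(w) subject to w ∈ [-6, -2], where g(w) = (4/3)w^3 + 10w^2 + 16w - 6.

g'(w) = 4w^2 + 20w + 16, whose only zero in [-6, -2] is w = -4.
Evaluating at the critical points and endpoints: g(-6) = -30; g(-4) = 14/3; g(-2) = -26/3.
Hence the absolute minimum is -30 at w = -6.

-30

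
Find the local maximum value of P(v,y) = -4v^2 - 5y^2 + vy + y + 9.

715/79

∂P/∂v = -8v + y = 0 and ∂P/∂y = v - 10y + 1 = 0, so (v, y) = (1/79, 8/79).
The Hessian has P_{vv} = -8, P_{yy} = -10, P_{vy} = 1, giving D = 79 > 0 with P_{vv} < 0, so the point is a local maximum.
P(1/79, 8/79) = 715/79.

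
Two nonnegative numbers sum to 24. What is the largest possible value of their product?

144

With x + y = 24, the product is P(x) = x(24 − x).
P'(x) = 24 − 2x = 0 gives x = 12; P'' = −2 < 0, so this is the maximum.
P = 12·12 = 144.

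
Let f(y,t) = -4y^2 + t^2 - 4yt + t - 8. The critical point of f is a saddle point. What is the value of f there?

∂f/∂y = -8y - 4t = 0 and ∂f/∂t = -4y + 2t + 1 = 0, so (y, t) = (1/8, -1/4).
The Hessian has f_{yy} = -8, f_{tt} = 2, f_{yt} = -4, giving D = -32 < 0, so the point is a saddle point.
f(1/8, -1/4) = -65/8.

-65/8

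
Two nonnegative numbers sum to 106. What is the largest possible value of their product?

With x + y = 106, the product is P(x) = x(106 − x).
P'(x) = 106 − 2x = 0 gives x = 53; P'' = −2 < 0, so this is the maximum.
P = 53·53 = 2809.

2809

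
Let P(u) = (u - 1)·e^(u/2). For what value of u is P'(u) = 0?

-1

By the product rule, P'(u) = ((1/2)u + 1/2)·e^(u/2). Since e^(u/2) > 0, the only critical point is u = -1.
P''(-1) has the same sign as 1/2 > 0, so this is a local minimum.
P(-1) = (-2)·e^(-1/2) ≈ -1.2131.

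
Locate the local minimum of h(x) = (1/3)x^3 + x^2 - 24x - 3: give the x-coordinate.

4

h'(x) = x^2 + 2x - 24. Setting h'(x) = 0 gives x ∈ {-6, 4}.
Since h''(x) = 2x + 2, we get h''(-6) = -10 < 0 ⇒ local maximum; h''(4) = 10 > 0 ⇒ local minimum.
The local minimum is h(4) = -185/3.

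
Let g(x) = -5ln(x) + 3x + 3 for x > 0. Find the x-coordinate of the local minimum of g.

g'(x) = -5/x + 3 = 0 gives x = 5/3.
g''(x) = 5/x², which is positive for x > 0, so this is a local minimum.
g(5/3) = -5·ln(5/3) + 5 + 3 ≈ 5.4459.

5/3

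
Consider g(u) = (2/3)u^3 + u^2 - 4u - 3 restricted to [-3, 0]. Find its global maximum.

g'(u) = 2u^2 + 2u - 4, whose only zero in [-3, 0] is u = -2.
Evaluating at the critical points and endpoints: g(-3) = 0, g(-2) = 11/3, g(0) = -3.
Hence the absolute maximum is 11/3 at u = -2.

11/3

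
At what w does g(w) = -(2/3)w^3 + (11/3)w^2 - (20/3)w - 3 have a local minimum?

g'(w) = -2w^2 + (22/3)w - 20/3. Setting g'(w) = 0 gives w ∈ {5/3, 2}.
Second-derivative test with g''(w) = -4w + 22/3: g''(5/3) = 2/3 > 0 ⇒ local minimum; g''(2) = -2/3 < 0 ⇒ local maximum.
The local minimum is g(5/3) = -568/81.

5/3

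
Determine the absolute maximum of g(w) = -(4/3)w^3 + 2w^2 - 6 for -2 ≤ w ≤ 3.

38/3

The derivative is -4w^2 + 4w, which vanishes at w = 0 and w = 1.
Candidates: g(-2) = 38/3,  g(0) = -6,  g(1) = -16/3,  g(3) = -24.
Hence the absolute maximum is 38/3 at w = -2.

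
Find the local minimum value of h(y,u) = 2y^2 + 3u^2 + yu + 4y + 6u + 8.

∂h/∂y = 4y + u + 4 = 0 and ∂h/∂u = y + 6u + 6 = 0, so (y, u) = (-18/23, -20/23).
The Hessian has h_{yy} = 4, h_{uu} = 6, h_{yu} = 1, giving D = 23 > 0 with h_{yy} > 0, so the point is a local minimum.
h(-18/23, -20/23) = 88/23.

88/23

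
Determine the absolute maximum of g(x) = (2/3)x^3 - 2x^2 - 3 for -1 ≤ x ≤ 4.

23/3

The derivative is 2x^2 - 4x, which vanishes at x = 0 and x = 2.
Candidates: g(-1) = -17/3,  g(0) = -3,  g(2) = -17/3,  g(4) = 23/3.
The maximum over the interval is 23/3, attained at x = 4.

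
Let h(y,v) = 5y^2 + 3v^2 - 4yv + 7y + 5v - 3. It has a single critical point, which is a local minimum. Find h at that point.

-136/11

∂h/∂y = 10y - 4v + 7 = 0 and ∂h/∂v = -4y + 6v + 5 = 0, so (y, v) = (-31/22, -39/22).
The Hessian has h_{yy} = 10, h_{vv} = 6, h_{yv} = -4, giving D = 44 > 0 with h_{yy} > 0, so the point is a local minimum.
h(-31/22, -39/22) = -136/11.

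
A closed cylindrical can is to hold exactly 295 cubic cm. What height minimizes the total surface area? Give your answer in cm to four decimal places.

7.2151

With radius r and height h, πr²h = 295 so h = 295/(πr²), and S(r) = 2πr² + 2πrh = 2πr² + 2·295/r.
S'(r) = 4πr − 2·295/r² = 0 ⇒ r³ = 295/(2π), so r ≈ 3.6076 and h = 2r ≈ 7.2151.
S''(r) = 4π + 4·295/r³ > 0, so this is the minimum; S ≈ 245.3179.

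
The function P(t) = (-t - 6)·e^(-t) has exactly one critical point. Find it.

-5

P'(t) = (-1)·e^(-t) + (-t - 6)·(-1)·e^(-t) = (t + 5)·e^(-t). Since e^(-t) > 0, the only critical point is t = -5.
P''(-5) has the same sign as 1 > 0, so this is a local minimum.
P(-5) = (-1)·e^(5) ≈ -148.4132.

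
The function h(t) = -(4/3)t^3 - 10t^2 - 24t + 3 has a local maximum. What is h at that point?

65/3

h'(t) = -4t^2 - 20t - 24. Setting h'(t) = 0 gives t ∈ {-3, -2}.
Second-derivative test with h''(t) = -8t - 20: h''(-3) = 4 > 0 ⇒ local minimum; h''(-2) = -4 < 0 ⇒ local maximum.
Thus h has its local maximum at t = -2, with value 65/3.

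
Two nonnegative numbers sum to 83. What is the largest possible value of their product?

With x + y = 83, the product is P(x) = x(83 − x).
P'(x) = 83 − 2x = 0 gives x = 83/2; P'' = −2 < 0, so this is the maximum.
P = 83/2·83/2 = 6889/4.

6889/4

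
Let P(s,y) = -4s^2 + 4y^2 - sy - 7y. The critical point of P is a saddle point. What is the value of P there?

∂P/∂s = -8s - y = 0 and ∂P/∂y = -s + 8y - 7 = 0, so (s, y) = (-7/65, 56/65).
The Hessian has P_{ss} = -8, P_{yy} = 8, P_{sy} = -1, giving D = -65 < 0, so the point is a saddle point.
P(-7/65, 56/65) = -196/65.

-196/65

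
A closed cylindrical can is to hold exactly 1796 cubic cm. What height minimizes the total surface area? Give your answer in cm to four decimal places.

With radius r and height h, πr²h = 1796 so h = 1796/(πr²), and S(r) = 2πr² + 2πrh = 2πr² + 2·1796/r.
S'(r) = 4πr − 2·1796/r² = 0 ⇒ r³ = 1796/(2π), so r ≈ 6.5873 and h = 2r ≈ 13.1746.
S''(r) = 4π + 4·1796/r³ > 0, so this is the minimum; S ≈ 817.9349.

13.1746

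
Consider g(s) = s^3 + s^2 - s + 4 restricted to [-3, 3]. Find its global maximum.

The derivative is 3s^2 + 2s - 1, which vanishes at s = -1 and s = 1/3.
Compare values at every candidate in [-3, 3]: g(-3) = -11; g(-1) = 5; g(1/3) = 103/27; g(3) = 37.
So the maximum is g(3) = 37.

37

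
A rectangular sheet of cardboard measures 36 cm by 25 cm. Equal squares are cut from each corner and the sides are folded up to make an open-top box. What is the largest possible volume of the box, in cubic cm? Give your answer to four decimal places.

With cut size x, the volume is V(x) = x(36 − 2x)(25 − 2x) for 0 < x < 12.5.
V'(x) = 12x^2 − 244x + 900. Setting V'(x) = 0 gives x ≈ 4.8412 (the root in (0, 12.5)).
V''(x) = 24x − 244 is negative there, so this is the maximum; V ≈ 1951.5965.

1951.5965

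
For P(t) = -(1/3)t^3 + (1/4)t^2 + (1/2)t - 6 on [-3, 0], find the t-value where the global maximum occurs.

-3

P'(t) = -t^2 + (1/2)t + 1/2, whose only zero in [-3, 0] is t = -1/2.
Compare values at every candidate in [-3, 0]: P(-3) = 15/4; P(-1/2) = -295/48; P(0) = -6.
The maximum over the interval is 15/4, attained at t = -3.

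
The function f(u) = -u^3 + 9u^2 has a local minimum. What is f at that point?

f'(u) = -3u^2 + 18u. Setting f'(u) = 0 gives u ∈ {0, 6}.
Second-derivative test with f''(u) = -6u + 18: f''(0) = 18 > 0 ⇒ local minimum; f''(6) = -18 < 0 ⇒ local maximum.
So the local minimum value is f(0) = 0.

0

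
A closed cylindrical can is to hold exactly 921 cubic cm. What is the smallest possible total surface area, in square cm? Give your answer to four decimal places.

524.0278

With radius r and height h, πr²h = 921 so h = 921/(πr²), and S(r) = 2πr² + 2πrh = 2πr² + 2·921/r.
S'(r) = 4πr − 2·921/r² = 0 ⇒ r³ = 921/(2π), so r ≈ 5.2726 and h = 2r ≈ 10.5452.
S''(r) = 4π + 4·921/r³ > 0, so this is the minimum; S ≈ 524.0278.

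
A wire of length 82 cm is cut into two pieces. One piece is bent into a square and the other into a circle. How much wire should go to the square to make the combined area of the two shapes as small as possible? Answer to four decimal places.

45.9281

Let x be the length used for the square. Square side x/4; circle radius (82−x)/(2π).
A(x) = (x/4)² + π·((82−x)/(2π))² = x²/16 + (82−x)²/(4π) for 0 ≤ x ≤ 82. A'(x) = x/8 − (82−x)/(2π) = 0 gives x = 4·82/(π+4) ≈ 45.9281.
A'' = 1/8 + 1/(2π) > 0, so this gives the minimum combined area; x ≈ 45.9281 cm to the square.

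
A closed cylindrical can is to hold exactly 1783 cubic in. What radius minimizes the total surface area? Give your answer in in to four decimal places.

With radius r and height h, πr²h = 1783 so h = 1783/(πr²), and S(r) = 2πr² + 2πrh = 2πr² + 2·1783/r.
S'(r) = 4πr − 2·1783/r² = 0 ⇒ r³ = 1783/(2π), so r ≈ 6.5714 and h = 2r ≈ 13.1428.
S''(r) = 4π + 4·1783/r³ > 0, so this is the minimum; S ≈ 813.9832.

6.5714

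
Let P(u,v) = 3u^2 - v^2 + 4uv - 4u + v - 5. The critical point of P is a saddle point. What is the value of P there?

-137/28

∂P/∂u = 6u + 4v - 4 = 0 and ∂P/∂v = 4u - 2v + 1 = 0, so (u, v) = (1/7, 11/14).
The Hessian has P_{uu} = 6, P_{vv} = -2, P_{uv} = 4, giving D = -28 < 0, so the point is a saddle point.
P(1/7, 11/14) = -137/28.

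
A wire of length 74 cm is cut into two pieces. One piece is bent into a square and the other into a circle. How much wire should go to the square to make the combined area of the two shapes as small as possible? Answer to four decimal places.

41.4473

Let x be the length used for the square. Square side x/4; circle radius (74−x)/(2π).
A(x) = (x/4)² + π·((74−x)/(2π))² = x²/16 + (74−x)²/(4π) for 0 ≤ x ≤ 74. A'(x) = x/8 − (74−x)/(2π) = 0 gives x = 4·74/(π+4) ≈ 41.4473.
A'' = 1/8 + 1/(2π) > 0, so this gives the minimum combined area; x ≈ 41.4473 cm to the square.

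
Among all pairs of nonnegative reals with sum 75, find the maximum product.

5625/4

With x + y = 75, the product is P(x) = x(75 − x).
P'(x) = 75 − 2x = 0 gives x = 75/2; P'' = −2 < 0, so this is the maximum.
P = 75/2·75/2 = 5625/4.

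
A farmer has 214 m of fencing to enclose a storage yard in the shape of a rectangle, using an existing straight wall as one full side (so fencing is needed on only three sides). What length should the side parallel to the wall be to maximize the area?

107

Let the sides perpendicular to the wall have length x and the parallel side y, so 2x + y = 214 and the area is A = xy = x(214 − 2x).
A'(x) = 214 − 4x = 0 gives x = 107/2, and A''(x) = −4 < 0 confirms a maximum.
Then y = 214 − 2·107/2 = 107 and A = 11449/2.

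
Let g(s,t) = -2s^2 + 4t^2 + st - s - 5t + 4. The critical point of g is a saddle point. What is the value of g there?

27/11

∂g/∂s = -4s + t - 1 = 0 and ∂g/∂t = s + 8t - 5 = 0, so (s, t) = (-1/11, 7/11).
The Hessian has g_{ss} = -4, g_{tt} = 8, g_{st} = 1, giving D = -33 < 0, so the point is a saddle point.
g(-1/11, 7/11) = 27/11.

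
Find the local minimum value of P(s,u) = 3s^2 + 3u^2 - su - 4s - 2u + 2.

∂P/∂s = 6s - u - 4 = 0 and ∂P/∂u = -s + 6u - 2 = 0, so (s, u) = (26/35, 16/35).
The Hessian has P_{ss} = 6, P_{uu} = 6, P_{su} = -1, giving D = 35 > 0 with P_{ss} > 0, so the point is a local minimum.
P(26/35, 16/35) = 2/35.

2/35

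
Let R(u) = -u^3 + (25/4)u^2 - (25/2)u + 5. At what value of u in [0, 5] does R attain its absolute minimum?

R'(u) = -3u^2 + (25/2)u - 25/2, which vanishes at u = 5/3 and u = 5/2.
Evaluating at the critical points and endpoints: R(0) = 5, R(5/3) = -335/108, R(5/2) = -45/16, R(5) = -105/4.
So the minimum is R(5) = -105/4.

5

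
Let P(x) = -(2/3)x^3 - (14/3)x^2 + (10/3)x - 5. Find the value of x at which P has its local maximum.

P'(x) = -2x^2 - (28/3)x + 10/3 = 0 at x = -5, 1/3.
Second-derivative test with P''(x) = -4x - 28/3: P''(-5) = 32/3 > 0 ⇒ local minimum; P''(1/3) = -32/3 < 0 ⇒ local maximum.
So the local maximum value is P(1/3) = -359/81.

1/3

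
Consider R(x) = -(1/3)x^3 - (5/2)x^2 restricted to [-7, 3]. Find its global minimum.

-63/2

The derivative is -x^2 - 5x, which vanishes at x = -5 and x = 0.
Evaluating at the critical points and endpoints: R(-7) = -49/6; R(-5) = -125/6; R(0) = 0; R(3) = -63/2.
So the minimum is R(3) = -63/2.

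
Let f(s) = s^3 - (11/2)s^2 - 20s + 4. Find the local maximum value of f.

500/27

f'(s) = 3s^2 - 11s - 20 = 0 at s = -4/3, 5.
f''(s) = 6s - 11. f''(-4/3) = -19 < 0 ⇒ local maximum; f''(5) = 19 > 0 ⇒ local minimum.
Thus f has its local maximum at s = -4/3, with value 500/27.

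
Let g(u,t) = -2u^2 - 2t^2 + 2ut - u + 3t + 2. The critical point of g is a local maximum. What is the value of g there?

19/6

∂g/∂u = -4u + 2t - 1 = 0 and ∂g/∂t = 2u - 4t + 3 = 0, so (u, t) = (1/6, 5/6).
The Hessian has g_{uu} = -4, g_{tt} = -4, g_{ut} = 2, giving D = 12 > 0 with g_{uu} < 0, so the point is a local maximum.
g(1/6, 5/6) = 19/6.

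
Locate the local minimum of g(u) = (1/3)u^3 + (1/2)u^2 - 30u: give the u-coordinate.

g'(u) = u^2 + u - 30. Setting g'(u) = 0 gives u ∈ {-6, 5}.
Since g''(u) = 2u + 1, we get g''(-6) = -11 < 0 ⇒ local maximum; g''(5) = 11 > 0 ⇒ local minimum.
The local minimum is g(5) = -575/6.

5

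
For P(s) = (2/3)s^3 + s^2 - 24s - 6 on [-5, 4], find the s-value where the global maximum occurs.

P'(s) = 2s^2 + 2s - 24, which vanishes at s = -4 and s = 3.
Compare values at every candidate in [-5, 4]: P(-5) = 167/3,  P(-4) = 190/3,  P(3) = -51,  P(4) = -130/3.
Hence the absolute maximum is 190/3 at s = -4.

-4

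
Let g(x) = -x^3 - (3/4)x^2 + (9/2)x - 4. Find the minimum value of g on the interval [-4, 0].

Differentiating, g'(x) = -3x^2 - (3/2)x + 9/2; whose only zero in [-4, 0] is x = -3/2.
Evaluating at the critical points and endpoints: g(-4) = 30, g(-3/2) = -145/16, g(0) = -4.
Hence the absolute minimum is -145/16 at x = -3/2.

-145/16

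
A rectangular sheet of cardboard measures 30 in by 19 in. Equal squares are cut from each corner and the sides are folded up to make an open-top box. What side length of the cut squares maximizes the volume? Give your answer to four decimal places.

With cut size x, the volume is V(x) = x(30 − 2x)(19 − 2x) for 0 < x < 9.5.
V'(x) = 12x^2 − 196x + 570. Setting V'(x) = 0 gives x ≈ 3.7855 (the root in (0, 9.5)).
V''(x) = 24x − 196 is negative there, so this is the maximum; V ≈ 970.3790.

3.7855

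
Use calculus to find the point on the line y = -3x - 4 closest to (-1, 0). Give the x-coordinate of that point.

-13/10

Minimize D(x)^2 = (x + 1)^2 + (-3x - 4)^2.
d/dx[D^2] = 2(x + 1) + 2·(-3)·(-3x - 4) = 0 ⇒ x = -13/10.
Then y = -1/10 and the distance is √(1/10) ≈ 0.3162.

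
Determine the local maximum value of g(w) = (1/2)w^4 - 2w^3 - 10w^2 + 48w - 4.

44

g'(w) = 2w^3 - 6w^2 - 20w + 48 = 0 at w = -3, 2, 4.
g''(w) = 6w^2 - 12w - 20. g''(-3) = 70 > 0 ⇒ local minimum; g''(2) = -20 < 0 ⇒ local maximum; g''(4) = 28 > 0 ⇒ local minimum.
So the local maximum value is g(2) = 44.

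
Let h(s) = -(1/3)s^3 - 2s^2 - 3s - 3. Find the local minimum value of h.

-3

h'(s) = -s^2 - 4s - 3. Setting h'(s) = 0 gives s ∈ {-3, -1}.
Since h''(s) = -2s - 4, we get h''(-3) = 2 > 0 ⇒ local minimum; h''(-1) = -2 < 0 ⇒ local maximum.
The local minimum is h(-3) = -3.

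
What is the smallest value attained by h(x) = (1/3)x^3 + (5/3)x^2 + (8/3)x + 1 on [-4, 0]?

-13/3

Differentiating, h'(x) = x^2 + (10/3)x + 8/3; which vanishes at x = -2 and x = -4/3.
Compare values at every candidate in [-4, 0]: h(-4) = -13/3,  h(-2) = -1/3,  h(-4/3) = -31/81,  h(0) = 1.
Hence the absolute minimum is -13/3 at x = -4.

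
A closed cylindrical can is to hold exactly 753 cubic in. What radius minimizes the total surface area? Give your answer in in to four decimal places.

4.9303

With radius r and height h, πr²h = 753 so h = 753/(πr²), and S(r) = 2πr² + 2πrh = 2πr² + 2·753/r.
S'(r) = 4πr − 2·753/r² = 0 ⇒ r³ = 753/(2π), so r ≈ 4.9303 and h = 2r ≈ 9.8606.
S''(r) = 4π + 4·753/r³ > 0, so this is the minimum; S ≈ 458.1889.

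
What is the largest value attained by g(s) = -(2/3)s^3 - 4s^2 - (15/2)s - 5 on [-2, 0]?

Differentiating, g'(s) = -2s^2 - 8s - 15/2; whose only zero in [-2, 0] is s = -3/2.
Compare values at every candidate in [-2, 0]: g(-2) = -2/3; g(-3/2) = -1/2; g(0) = -5.
Hence the absolute maximum is -1/2 at s = -3/2.

-1/2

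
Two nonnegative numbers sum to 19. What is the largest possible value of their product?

361/4

With x + y = 19, the product is P(x) = x(19 − x).
P'(x) = 19 − 2x = 0 gives x = 19/2; P'' = −2 < 0, so this is the maximum.
P = 19/2·19/2 = 361/4.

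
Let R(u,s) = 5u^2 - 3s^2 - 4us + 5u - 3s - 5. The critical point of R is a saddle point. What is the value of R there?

-235/38

∂R/∂u = 10u - 4s + 5 = 0 and ∂R/∂s = -4u - 6s - 3 = 0, so (u, s) = (-21/38, -5/38).
The Hessian has R_{uu} = 10, R_{ss} = -6, R_{us} = -4, giving D = -76 < 0, so the point is a saddle point.
R(-21/38, -5/38) = -235/38.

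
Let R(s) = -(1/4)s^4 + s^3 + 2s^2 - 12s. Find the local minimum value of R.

-12

Critical points: R'(s) = -s^3 + 3s^2 + 4s - 12 vanishes at s = -2, 2, 3.
Since R''(s) = -3s^2 + 6s + 4, we get R''(-2) = -20 < 0 ⇒ local maximum; R''(2) = 4 > 0 ⇒ local minimum; R''(3) = -5 < 0 ⇒ local maximum.
The local minimum is R(2) = -12.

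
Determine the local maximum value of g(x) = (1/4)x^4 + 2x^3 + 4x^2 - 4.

0

g'(x) = x^3 + 6x^2 + 8x. Setting g'(x) = 0 gives x ∈ {-4, -2, 0}.
Since g''(x) = 3x^2 + 12x + 8, we get g''(-4) = 8 > 0 ⇒ local minimum; g''(-2) = -4 < 0 ⇒ local maximum; g''(0) = 8 > 0 ⇒ local minimum.
The local maximum is g(-2) = 0.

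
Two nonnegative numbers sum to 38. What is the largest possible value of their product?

With x + y = 38, the product is P(x) = x(38 − x).
P'(x) = 38 − 2x = 0 gives x = 19; P'' = −2 < 0, so this is the maximum.
P = 19·19 = 361.

361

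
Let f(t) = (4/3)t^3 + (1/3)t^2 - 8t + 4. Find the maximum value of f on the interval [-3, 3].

19

Differentiating, f'(t) = 4t^2 + (2/3)t - 8; which vanishes at t = -3/2 and t = 4/3.
Evaluating at the critical points and endpoints: f(-3) = -5; f(-3/2) = 49/4; f(4/3) = -236/81; f(3) = 19.
Hence the absolute maximum is 19 at t = 3.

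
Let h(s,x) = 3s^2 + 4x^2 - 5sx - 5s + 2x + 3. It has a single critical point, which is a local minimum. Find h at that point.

∂h/∂s = 6s - 5x - 5 = 0 and ∂h/∂x = -5s + 8x + 2 = 0, so (s, x) = (30/23, 13/23).
The Hessian has h_{ss} = 6, h_{xx} = 8, h_{sx} = -5, giving D = 23 > 0 with h_{ss} > 0, so the point is a local minimum.
h(30/23, 13/23) = 7/23.

7/23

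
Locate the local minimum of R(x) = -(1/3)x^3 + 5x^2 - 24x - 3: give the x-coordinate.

4

R'(x) = -x^2 + 10x - 24 = 0 at x = 4, 6.
R''(x) = -2x + 10. R''(4) = 2 > 0 ⇒ local minimum; R''(6) = -2 < 0 ⇒ local maximum.
Thus R has its local minimum at x = 4, with value -121/3.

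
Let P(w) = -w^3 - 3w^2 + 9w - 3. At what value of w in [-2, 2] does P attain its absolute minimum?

-2

The derivative is -3w^2 - 6w + 9, whose only zero in [-2, 2] is w = 1.
Candidates: P(-2) = -25; P(1) = 2; P(2) = -5.
The minimum over the interval is -25, attained at w = -2.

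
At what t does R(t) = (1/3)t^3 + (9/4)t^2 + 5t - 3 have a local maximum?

-5/2

Critical points: R'(t) = t^2 + (9/2)t + 5 vanishes at t = -5/2, -2.
Since R''(t) = 2t + 9/2, we get R''(-5/2) = -1/2 < 0 ⇒ local maximum; R''(-2) = 1/2 > 0 ⇒ local minimum.
So the local maximum value is R(-5/2) = -319/48.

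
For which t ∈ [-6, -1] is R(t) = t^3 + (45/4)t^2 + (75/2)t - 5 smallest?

Differentiating, R'(t) = 3t^2 + (45/2)t + 75/2; which vanishes at t = -5 and t = -5/2.
Candidates: R(-6) = -41,  R(-5) = -145/4,  R(-5/2) = -705/16,  R(-1) = -129/4.
Hence the absolute minimum is -705/16 at t = -5/2.

-5/2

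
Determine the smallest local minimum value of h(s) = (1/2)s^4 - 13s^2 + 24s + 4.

-172

h'(s) = 2s^3 - 26s + 24. Setting h'(s) = 0 gives s ∈ {-4, 1, 3}.
Second-derivative test with h''(s) = 6s^2 - 26: h''(-4) = 70 > 0 ⇒ local minimum; h''(1) = -20 < 0 ⇒ local maximum; h''(3) = 28 > 0 ⇒ local minimum.
The smallest local minimum is h(-4) = -172.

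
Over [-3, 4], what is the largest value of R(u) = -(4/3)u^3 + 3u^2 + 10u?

The derivative is -4u^2 + 6u + 10, which vanishes at u = -1 and u = 5/2.
Evaluating at the critical points and endpoints: R(-3) = 33; R(-1) = -17/3; R(5/2) = 275/12; R(4) = 8/3.
Hence the absolute maximum is 33 at u = -3.

33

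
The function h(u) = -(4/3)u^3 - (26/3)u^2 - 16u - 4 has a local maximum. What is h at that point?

412/81

Critical points: h'(u) = -4u^2 - (52/3)u - 16 vanishes at u = -3, -4/3.
h''(u) = -8u - 52/3. h''(-3) = 20/3 > 0 ⇒ local minimum; h''(-4/3) = -20/3 < 0 ⇒ local maximum.
Thus h has its local maximum at u = -4/3, with value 412/81.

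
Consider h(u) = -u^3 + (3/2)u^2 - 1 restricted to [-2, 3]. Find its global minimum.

Differentiating, h'(u) = -3u^2 + 3u; which vanishes at u = 0 and u = 1.
Compare values at every candidate in [-2, 3]: h(-2) = 13,  h(0) = -1,  h(1) = -1/2,  h(3) = -29/2.
So the minimum is h(3) = -29/2.

-29/2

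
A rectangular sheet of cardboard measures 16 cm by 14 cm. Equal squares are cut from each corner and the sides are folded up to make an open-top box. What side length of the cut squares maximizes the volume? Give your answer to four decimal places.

With cut size x, the volume is V(x) = x(16 − 2x)(14 − 2x) for 0 < x < 7.
V'(x) = 12x^2 − 120x + 224. Setting V'(x) = 0 gives x ≈ 2.4834 (the root in (0, 7)).
V''(x) = 24x − 120 is negative there, so this is the maximum; V ≈ 247.5083.

2.4834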